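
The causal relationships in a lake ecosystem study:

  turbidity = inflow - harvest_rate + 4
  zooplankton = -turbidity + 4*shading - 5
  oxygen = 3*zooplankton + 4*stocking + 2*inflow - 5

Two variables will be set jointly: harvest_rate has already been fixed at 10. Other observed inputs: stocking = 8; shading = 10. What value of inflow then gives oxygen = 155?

With harvest_rate held at 10:
Substituting into the turbidity equation gives turbidity = inflow - 6.
Substituting into the zooplankton equation gives zooplankton = -inflow + 41.
Substituting into the oxygen equation gives oxygen = -inflow + 150.
Solve -inflow + 150 = 155: inflow = (155 - 150) / -1 = -5.

inflow = -5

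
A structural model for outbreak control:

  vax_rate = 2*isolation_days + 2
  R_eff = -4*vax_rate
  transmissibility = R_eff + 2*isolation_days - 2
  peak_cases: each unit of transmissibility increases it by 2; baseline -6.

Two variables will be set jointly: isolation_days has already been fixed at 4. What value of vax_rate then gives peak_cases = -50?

With isolation_days held at 4:
Intervening on vax_rate fixes its value directly, overriding its dependence on isolation_days.
Substituting into the transmissibility equation gives transmissibility = -4*vax_rate + 6.
Substituting into the peak_cases equation gives peak_cases = -8*vax_rate + 6.
Solve -8*vax_rate + 6 = -50: vax_rate = (-50 - 6) / -8 = 7.

vax_rate = 7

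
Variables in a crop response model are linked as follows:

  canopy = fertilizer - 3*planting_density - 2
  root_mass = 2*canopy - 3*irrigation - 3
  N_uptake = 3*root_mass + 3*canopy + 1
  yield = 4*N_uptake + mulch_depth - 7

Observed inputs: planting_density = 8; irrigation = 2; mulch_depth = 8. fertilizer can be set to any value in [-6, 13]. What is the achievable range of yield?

-1255 to -571

Substituting into the canopy equation gives canopy = fertilizer - 26.
root_mass becomes 2*fertilizer - 61.
This gives N_uptake = 9*fertilizer - 260.
This gives yield = 36*fertilizer - 1039.
Linear in fertilizer, so extremes are at the endpoints: fertilizer = -6 gives yield = -1255; fertilizer = 13 gives yield = -571.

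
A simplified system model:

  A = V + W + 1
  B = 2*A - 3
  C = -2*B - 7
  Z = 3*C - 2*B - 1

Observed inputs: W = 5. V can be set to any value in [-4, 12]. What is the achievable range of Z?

-286 to -30

Substituting into the A equation gives A = V + 6.
Substituting into the B equation gives B = 2*V + 9.
Substituting into the C equation gives C = -4*V - 25.
Substituting into the Z equation gives Z = -16*V - 94.
Linear in V, so extremes are at the endpoints: V = -4 gives Z = -30; V = 12 gives Z = -286.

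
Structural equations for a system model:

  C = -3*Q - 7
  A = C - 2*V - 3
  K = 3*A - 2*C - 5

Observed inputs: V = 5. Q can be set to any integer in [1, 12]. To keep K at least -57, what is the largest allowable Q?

Substituting into the A equation gives A = -3*Q - 20.
Substituting into the K equation gives K = -3*Q - 51.
Require -3*Q - 51 ≥ -57, so Q ≤ 2.
The largest integer in [1, 12] satisfying this is 2.

Q = 2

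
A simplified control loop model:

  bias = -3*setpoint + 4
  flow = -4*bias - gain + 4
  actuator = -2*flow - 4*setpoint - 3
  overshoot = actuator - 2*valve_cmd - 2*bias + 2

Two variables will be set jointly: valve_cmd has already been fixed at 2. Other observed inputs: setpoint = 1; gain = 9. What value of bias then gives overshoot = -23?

bias = -4

With valve_cmd held at 2:
Intervening on bias fixes its value directly, overriding its dependence on setpoint.
Substituting into the flow equation gives flow = -4*bias - 5.
Substituting into the actuator equation gives actuator = 8*bias + 3.
Substituting into the overshoot equation gives overshoot = 6*bias + 1.
Solve 6*bias + 1 = -23: bias = (-23 - 1) / 6 = -4.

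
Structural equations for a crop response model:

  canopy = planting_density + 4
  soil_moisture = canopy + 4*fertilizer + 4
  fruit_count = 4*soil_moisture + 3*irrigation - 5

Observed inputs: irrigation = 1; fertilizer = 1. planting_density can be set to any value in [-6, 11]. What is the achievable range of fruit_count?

Substituting into the soil_moisture equation gives soil_moisture = planting_density + 12.
Substituting into the fruit_count equation gives fruit_count = 4*planting_density + 46.
Linear in planting_density, so extremes are at the endpoints: planting_density = -6 gives fruit_count = 22; planting_density = 11 gives fruit_count = 90.

22 to 90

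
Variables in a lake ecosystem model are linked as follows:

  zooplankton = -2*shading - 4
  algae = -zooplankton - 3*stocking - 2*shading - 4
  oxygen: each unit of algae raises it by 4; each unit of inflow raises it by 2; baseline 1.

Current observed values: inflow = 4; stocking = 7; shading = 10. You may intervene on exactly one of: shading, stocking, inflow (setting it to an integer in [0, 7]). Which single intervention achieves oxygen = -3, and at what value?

Intervening on shading: the paths from shading to oxygen cancel (net effect zero), leaving oxygen = -75; -3 is unreachable this way.
Intervening on stocking: with other inputs at their observed values, oxygen = -12*stocking + 9. Solving for -3 gives stocking = 1, within [0, 7].
Intervening on inflow: oxygen = 2*inflow - 83. Reaching -3 requires inflow = 40, outside [0, 7].

set stocking = 1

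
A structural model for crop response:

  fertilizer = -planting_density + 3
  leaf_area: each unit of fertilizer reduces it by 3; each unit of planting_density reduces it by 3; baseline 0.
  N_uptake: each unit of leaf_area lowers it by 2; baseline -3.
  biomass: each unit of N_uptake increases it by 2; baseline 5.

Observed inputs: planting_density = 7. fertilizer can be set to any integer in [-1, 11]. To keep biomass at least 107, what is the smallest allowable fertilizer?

Intervening on fertilizer fixes its value directly, overriding its dependence on planting_density.
Substituting into the leaf_area equation gives leaf_area = -3*fertilizer - 21.
Substituting into the N_uptake equation gives N_uptake = 6*fertilizer + 39.
This gives biomass = 12*fertilizer + 83.
Require 12*fertilizer + 83 ≥ 107, so fertilizer ≥ 2.
The smallest integer in [-1, 11] satisfying this is 2.

fertilizer = 2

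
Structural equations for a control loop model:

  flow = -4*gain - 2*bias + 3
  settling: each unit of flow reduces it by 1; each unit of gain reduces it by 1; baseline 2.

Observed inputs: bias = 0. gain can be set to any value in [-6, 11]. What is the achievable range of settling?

-19 to 32

Substituting into the flow equation gives flow = -4*gain + 3.
Substituting into the settling equation gives settling = 3*gain - 1.
Linear in gain, so extremes are at the endpoints: gain = -6 gives settling = -19; gain = 11 gives settling = 32.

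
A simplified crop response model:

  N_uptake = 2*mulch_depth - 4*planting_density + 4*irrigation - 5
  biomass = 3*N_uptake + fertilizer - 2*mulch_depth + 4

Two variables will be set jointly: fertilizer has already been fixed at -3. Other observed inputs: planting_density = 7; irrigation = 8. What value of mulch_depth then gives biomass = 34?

mulch_depth = 9

With fertilizer held at -3:
Substituting into the N_uptake equation gives N_uptake = 2*mulch_depth - 1.
biomass becomes 4*mulch_depth - 2.
Solve 4*mulch_depth - 2 = 34: mulch_depth = (34 + 2) / 4 = 9.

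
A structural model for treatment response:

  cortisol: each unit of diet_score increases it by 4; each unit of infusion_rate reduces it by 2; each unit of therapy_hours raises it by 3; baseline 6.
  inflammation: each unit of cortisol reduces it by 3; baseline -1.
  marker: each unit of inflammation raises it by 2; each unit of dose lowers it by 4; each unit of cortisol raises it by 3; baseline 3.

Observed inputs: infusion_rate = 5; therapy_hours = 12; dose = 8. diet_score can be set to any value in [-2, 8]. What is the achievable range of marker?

Substituting into the cortisol equation gives cortisol = 4*diet_score + 32.
inflammation becomes -12*diet_score - 97.
So marker = -12*diet_score - 127.
Linear in diet_score, so extremes are at the endpoints: diet_score = -2 gives marker = -103; diet_score = 8 gives marker = -223.

-223 to -103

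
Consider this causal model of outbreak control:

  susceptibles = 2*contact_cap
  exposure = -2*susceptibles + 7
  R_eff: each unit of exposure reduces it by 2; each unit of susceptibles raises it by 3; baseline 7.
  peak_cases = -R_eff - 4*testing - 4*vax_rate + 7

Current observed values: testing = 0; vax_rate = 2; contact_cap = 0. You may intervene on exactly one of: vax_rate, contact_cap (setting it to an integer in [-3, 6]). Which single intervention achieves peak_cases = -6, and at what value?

set vax_rate = 5

Intervening on vax_rate: with other inputs at their observed values, peak_cases = -4*vax_rate + 14. Solving for -6 gives vax_rate = 5, within [-3, 6].
Intervening on contact_cap: peak_cases = -14*contact_cap + 6. Reaching -6 requires contact_cap = 6/7, not an integer.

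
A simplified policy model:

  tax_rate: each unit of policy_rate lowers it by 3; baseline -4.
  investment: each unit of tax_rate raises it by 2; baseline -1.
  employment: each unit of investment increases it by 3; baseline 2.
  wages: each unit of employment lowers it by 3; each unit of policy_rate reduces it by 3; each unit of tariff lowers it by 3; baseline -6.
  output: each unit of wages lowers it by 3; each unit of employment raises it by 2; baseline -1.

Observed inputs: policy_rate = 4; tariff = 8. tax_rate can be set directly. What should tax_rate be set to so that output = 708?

Intervening on tax_rate fixes its value directly, overriding its dependence on policy_rate.
Substituting into the employment equation gives employment = 6*tax_rate - 1.
This gives wages = -18*tax_rate - 39.
Substituting into the output equation gives output = 66*tax_rate + 114.
Solve 66*tax_rate + 114 = 708: tax_rate = (708 - 114) / 66 = 9.

tax_rate = 9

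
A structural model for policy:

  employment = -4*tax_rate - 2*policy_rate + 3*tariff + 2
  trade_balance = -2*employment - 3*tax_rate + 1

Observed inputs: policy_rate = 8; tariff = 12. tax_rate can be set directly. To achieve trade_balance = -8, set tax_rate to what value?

tax_rate = 7

Substituting into the employment equation gives employment = -4*tax_rate + 22.
This gives trade_balance = 5*tax_rate - 43.
Solve 5*tax_rate - 43 = -8: tax_rate = (-8 + 43) / 5 = 7.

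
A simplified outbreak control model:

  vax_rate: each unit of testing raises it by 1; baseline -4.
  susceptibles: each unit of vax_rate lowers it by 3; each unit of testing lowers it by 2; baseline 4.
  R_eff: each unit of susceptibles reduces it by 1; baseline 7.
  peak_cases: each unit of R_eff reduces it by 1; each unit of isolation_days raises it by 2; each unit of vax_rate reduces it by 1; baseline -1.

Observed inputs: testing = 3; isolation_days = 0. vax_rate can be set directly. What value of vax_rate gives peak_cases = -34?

Intervening on vax_rate fixes its value directly, overriding its dependence on testing.
Substituting into the susceptibles equation gives susceptibles = -3*vax_rate - 2.
Substituting into the R_eff equation gives R_eff = 3*vax_rate + 9.
Substituting into the peak_cases equation gives peak_cases = -4*vax_rate - 10.
Solve -4*vax_rate - 10 = -34: vax_rate = (-34 + 10) / -4 = 6.

vax_rate = 6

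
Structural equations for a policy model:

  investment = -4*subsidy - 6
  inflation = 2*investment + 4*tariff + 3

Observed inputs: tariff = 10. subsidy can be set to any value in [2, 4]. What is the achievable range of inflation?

Substituting into the inflation equation gives inflation = -8*subsidy + 31.
Linear in subsidy, so extremes are at the endpoints: subsidy = 2 gives inflation = 15; subsidy = 4 gives inflation = -1.

-1 to 15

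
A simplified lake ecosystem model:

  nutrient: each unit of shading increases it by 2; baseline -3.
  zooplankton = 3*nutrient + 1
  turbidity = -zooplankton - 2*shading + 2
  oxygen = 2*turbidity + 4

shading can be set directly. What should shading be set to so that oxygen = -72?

shading = 6

Substituting into the zooplankton equation gives zooplankton = 6*shading - 8.
So turbidity = -8*shading + 10.
Substituting into the oxygen equation gives oxygen = -16*shading + 24.
Solve -16*shading + 24 = -72: shading = (-72 - 24) / -16 = 6.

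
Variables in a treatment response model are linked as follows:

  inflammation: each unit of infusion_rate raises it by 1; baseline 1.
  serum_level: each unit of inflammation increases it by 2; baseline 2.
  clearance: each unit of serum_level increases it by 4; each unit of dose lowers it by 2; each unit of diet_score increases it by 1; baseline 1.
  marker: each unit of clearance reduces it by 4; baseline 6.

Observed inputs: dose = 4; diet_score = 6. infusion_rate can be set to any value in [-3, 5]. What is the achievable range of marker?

-214 to 42

Substituting into the serum_level equation gives serum_level = 2*infusion_rate + 4.
This gives clearance = 8*infusion_rate + 15.
Substituting into the marker equation gives marker = -32*infusion_rate - 54.
Linear in infusion_rate, so extremes are at the endpoints: infusion_rate = -3 gives marker = 42; infusion_rate = 5 gives marker = -214.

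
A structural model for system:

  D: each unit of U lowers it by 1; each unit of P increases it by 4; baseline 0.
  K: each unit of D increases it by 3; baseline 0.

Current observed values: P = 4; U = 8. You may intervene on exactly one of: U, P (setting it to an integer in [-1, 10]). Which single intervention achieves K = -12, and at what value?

set P = 1

Intervening on U: K = -3*U + 48. Reaching -12 requires U = 20, outside [-1, 10].
Intervening on P: with other inputs at their observed values, K = 12*P - 24. Solving for -12 gives P = 1, within [-1, 10].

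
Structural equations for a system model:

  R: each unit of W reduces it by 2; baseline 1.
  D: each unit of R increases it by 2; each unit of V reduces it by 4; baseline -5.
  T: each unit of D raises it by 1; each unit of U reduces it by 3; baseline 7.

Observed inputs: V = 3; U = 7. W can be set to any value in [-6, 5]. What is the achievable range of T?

Substituting into the D equation gives D = -4*W - 15.
This gives T = -4*W - 29.
Linear in W, so extremes are at the endpoints: W = -6 gives T = -5; W = 5 gives T = -49.

-49 to -5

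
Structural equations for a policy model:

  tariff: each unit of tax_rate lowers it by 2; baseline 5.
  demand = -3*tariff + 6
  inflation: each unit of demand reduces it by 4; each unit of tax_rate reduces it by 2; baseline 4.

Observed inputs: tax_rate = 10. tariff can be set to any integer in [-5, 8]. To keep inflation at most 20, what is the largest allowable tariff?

Intervening on tariff fixes its value directly, overriding its dependence on tax_rate.
Substituting into the inflation equation gives inflation = 12*tariff - 40.
Require 12*tariff - 40 ≤ 20, so tariff ≤ 5.
The largest integer in [-5, 8] satisfying this is 5.

tariff = 5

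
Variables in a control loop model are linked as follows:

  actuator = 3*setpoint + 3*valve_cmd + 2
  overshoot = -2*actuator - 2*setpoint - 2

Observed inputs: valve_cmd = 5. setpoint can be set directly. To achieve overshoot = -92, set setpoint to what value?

setpoint = 7

Substituting into the actuator equation gives actuator = 3*setpoint + 17.
So overshoot = -8*setpoint - 36.
Solve -8*setpoint - 36 = -92: setpoint = (-92 + 36) / -8 = 7.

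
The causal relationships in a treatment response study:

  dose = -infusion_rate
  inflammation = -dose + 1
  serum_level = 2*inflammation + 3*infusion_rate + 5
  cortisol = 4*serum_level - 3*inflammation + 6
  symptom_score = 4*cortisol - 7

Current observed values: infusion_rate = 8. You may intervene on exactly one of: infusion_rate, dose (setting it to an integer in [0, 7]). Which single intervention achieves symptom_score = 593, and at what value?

Intervening on infusion_rate: with other inputs at their observed values, symptom_score = 68*infusion_rate + 117. Solving for 593 gives infusion_rate = 7, within [0, 7].
Intervening on dose: symptom_score = -20*dose + 501. Reaching 593 requires dose = -23/5, not an integer.

set infusion_rate = 7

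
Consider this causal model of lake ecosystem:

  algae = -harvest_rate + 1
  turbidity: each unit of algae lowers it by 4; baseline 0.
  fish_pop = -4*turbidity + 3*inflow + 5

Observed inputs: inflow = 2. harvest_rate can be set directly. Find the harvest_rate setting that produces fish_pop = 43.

harvest_rate = -1

Substituting into the turbidity equation gives turbidity = 4*harvest_rate - 4.
Substituting into the fish_pop equation gives fish_pop = -16*harvest_rate + 27.
Solve -16*harvest_rate + 27 = 43: harvest_rate = (43 - 27) / -16 = -1.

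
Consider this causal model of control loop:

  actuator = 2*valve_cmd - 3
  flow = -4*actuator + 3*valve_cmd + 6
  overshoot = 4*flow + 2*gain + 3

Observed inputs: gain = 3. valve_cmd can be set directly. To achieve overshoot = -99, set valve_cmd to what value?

valve_cmd = 9

Substituting into the flow equation gives flow = -5*valve_cmd + 18.
Substituting into the overshoot equation gives overshoot = -20*valve_cmd + 81.
Solve -20*valve_cmd + 81 = -99: valve_cmd = (-99 - 81) / -20 = 9.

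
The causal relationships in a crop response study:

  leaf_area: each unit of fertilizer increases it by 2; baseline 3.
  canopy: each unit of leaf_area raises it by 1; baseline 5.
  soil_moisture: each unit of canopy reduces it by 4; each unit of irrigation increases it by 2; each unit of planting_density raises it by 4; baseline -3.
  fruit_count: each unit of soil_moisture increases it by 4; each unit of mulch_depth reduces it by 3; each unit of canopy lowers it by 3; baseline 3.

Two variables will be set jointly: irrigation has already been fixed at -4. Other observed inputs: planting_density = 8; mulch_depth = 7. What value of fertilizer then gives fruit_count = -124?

With irrigation held at -4:
Substituting into the canopy equation gives canopy = 2*fertilizer + 8.
Substituting into the soil_moisture equation gives soil_moisture = -8*fertilizer - 11.
fruit_count becomes -38*fertilizer - 86.
Solve -38*fertilizer - 86 = -124: fertilizer = (-124 + 86) / -38 = 1.

fertilizer = 1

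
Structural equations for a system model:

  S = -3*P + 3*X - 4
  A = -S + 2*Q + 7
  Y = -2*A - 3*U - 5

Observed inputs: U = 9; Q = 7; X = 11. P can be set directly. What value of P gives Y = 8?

Substituting into the S equation gives S = -3*P + 29.
Substituting into the A equation gives A = 3*P - 8.
Substituting into the Y equation gives Y = -6*P - 16.
Solve -6*P - 16 = 8: P = (8 + 16) / -6 = -4.

P = -4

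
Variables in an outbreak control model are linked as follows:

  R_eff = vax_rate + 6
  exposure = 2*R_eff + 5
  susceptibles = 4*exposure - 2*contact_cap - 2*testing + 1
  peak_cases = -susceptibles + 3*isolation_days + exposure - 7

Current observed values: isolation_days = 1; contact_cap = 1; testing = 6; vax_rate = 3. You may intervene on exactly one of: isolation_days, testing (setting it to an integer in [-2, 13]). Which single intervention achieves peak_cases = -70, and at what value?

Intervening on isolation_days: peak_cases = 3*isolation_days - 63. Reaching -70 requires isolation_days = -7/3, not an integer.
Intervening on testing: with other inputs at their observed values, peak_cases = 2*testing - 72. Solving for -70 gives testing = 1, within [-2, 13].

set testing = 1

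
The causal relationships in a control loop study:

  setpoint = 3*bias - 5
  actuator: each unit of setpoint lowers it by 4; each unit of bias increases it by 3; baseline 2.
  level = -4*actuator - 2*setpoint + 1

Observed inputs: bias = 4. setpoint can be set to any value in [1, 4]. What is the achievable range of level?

Intervening on setpoint fixes its value directly, overriding its dependence on bias.
Substituting into the actuator equation gives actuator = -4*setpoint + 14.
Substituting into the level equation gives level = 14*setpoint - 55.
Linear in setpoint, so extremes are at the endpoints: setpoint = 1 gives level = -41; setpoint = 4 gives level = 1.

-41 to 1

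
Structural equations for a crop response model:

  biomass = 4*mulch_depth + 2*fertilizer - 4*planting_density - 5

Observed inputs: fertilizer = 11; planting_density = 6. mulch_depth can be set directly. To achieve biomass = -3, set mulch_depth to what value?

Substituting into the biomass equation gives biomass = 4*mulch_depth - 7.
Solve 4*mulch_depth - 7 = -3: mulch_depth = (-3 + 7) / 4 = 1.

mulch_depth = 1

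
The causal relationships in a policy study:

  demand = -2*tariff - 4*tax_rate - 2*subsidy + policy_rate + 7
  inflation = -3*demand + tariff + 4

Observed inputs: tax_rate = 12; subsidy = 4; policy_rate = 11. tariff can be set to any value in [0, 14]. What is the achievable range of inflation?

118 to 216

Substituting into the demand equation gives demand = -2*tariff - 38.
Substituting into the inflation equation gives inflation = 7*tariff + 118.
Linear in tariff, so extremes are at the endpoints: tariff = 0 gives inflation = 118; tariff = 14 gives inflation = 216.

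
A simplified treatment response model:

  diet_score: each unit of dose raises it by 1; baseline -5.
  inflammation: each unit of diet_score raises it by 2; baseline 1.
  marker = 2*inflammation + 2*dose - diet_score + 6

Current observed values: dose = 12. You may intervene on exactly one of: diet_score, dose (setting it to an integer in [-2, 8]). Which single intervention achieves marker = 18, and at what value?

Intervening on diet_score: marker = 3*diet_score + 32. Reaching 18 requires diet_score = -14/3, not an integer.
Intervening on dose: with other inputs at their observed values, marker = 5*dose - 7. Solving for 18 gives dose = 5, within [-2, 8].

set dose = 5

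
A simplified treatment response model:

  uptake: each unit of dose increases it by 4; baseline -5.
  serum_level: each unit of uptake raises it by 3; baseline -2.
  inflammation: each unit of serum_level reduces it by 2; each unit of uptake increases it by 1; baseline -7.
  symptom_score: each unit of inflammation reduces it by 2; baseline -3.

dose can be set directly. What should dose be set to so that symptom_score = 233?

Substituting into the serum_level equation gives serum_level = 12*dose - 17.
inflammation becomes -20*dose + 22.
symptom_score becomes 40*dose - 47.
Solve 40*dose - 47 = 233: dose = (233 + 47) / 40 = 7.

dose = 7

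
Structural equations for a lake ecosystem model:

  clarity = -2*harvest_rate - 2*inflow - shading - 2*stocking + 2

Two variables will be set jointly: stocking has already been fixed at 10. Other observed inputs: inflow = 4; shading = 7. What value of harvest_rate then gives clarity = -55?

With stocking held at 10:
Substituting into the clarity equation gives clarity = -2*harvest_rate - 33.
Solve -2*harvest_rate - 33 = -55: harvest_rate = (-55 + 33) / -2 = 11.

harvest_rate = 11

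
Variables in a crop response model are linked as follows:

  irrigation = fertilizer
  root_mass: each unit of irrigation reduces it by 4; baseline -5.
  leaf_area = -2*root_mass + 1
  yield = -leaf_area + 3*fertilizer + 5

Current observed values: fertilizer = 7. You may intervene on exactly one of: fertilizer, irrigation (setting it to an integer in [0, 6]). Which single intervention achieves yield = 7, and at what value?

Intervening on fertilizer: yield = -5*fertilizer - 6. Reaching 7 requires fertilizer = -13/5, not an integer.
Intervening on irrigation: with other inputs at their observed values, yield = -8*irrigation + 15. Solving for 7 gives irrigation = 1, within [0, 6].

set irrigation = 1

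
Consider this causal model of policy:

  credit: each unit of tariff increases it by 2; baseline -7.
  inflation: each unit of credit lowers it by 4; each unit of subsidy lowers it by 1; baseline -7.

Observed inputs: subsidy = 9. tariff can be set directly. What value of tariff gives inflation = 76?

tariff = -8

Substituting into the inflation equation gives inflation = -8*tariff + 12.
Solve -8*tariff + 12 = 76: tariff = (76 - 12) / -8 = -8.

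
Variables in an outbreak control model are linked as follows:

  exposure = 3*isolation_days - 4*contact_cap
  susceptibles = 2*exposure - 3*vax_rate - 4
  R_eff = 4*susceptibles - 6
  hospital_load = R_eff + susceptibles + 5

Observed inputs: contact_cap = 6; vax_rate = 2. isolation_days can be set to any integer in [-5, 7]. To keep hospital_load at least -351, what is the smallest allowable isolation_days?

Substituting into the exposure equation gives exposure = 3*isolation_days - 24.
susceptibles becomes 6*isolation_days - 58.
R_eff becomes 24*isolation_days - 238.
Substituting into the hospital_load equation gives hospital_load = 30*isolation_days - 291.
Require 30*isolation_days - 291 ≥ -351, so isolation_days ≥ -2.
The smallest integer in [-5, 7] satisfying this is -2.

isolation_days = -2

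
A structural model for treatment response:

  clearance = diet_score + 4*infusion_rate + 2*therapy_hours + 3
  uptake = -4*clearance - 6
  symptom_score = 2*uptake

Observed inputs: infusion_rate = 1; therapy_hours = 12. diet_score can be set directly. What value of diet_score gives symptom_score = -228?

diet_score = -4

Substituting into the clearance equation gives clearance = diet_score + 31.
This gives uptake = -4*diet_score - 130.
Substituting into the symptom_score equation gives symptom_score = -8*diet_score - 260.
Solve -8*diet_score - 260 = -228: diet_score = (-228 + 260) / -8 = -4.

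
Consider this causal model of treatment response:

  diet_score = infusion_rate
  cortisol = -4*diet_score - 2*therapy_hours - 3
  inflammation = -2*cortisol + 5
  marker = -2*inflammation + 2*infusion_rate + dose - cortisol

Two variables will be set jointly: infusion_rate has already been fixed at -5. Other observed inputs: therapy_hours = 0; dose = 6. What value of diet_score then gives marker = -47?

diet_score = 2

With infusion_rate held at -5:
Intervening on diet_score fixes its value directly, overriding its dependence on infusion_rate.
Substituting into the cortisol equation gives cortisol = -4*diet_score - 3.
Substituting into the inflammation equation gives inflammation = 8*diet_score + 11.
Substituting into the marker equation gives marker = -12*diet_score - 23.
Solve -12*diet_score - 23 = -47: diet_score = (-47 + 23) / -12 = 2.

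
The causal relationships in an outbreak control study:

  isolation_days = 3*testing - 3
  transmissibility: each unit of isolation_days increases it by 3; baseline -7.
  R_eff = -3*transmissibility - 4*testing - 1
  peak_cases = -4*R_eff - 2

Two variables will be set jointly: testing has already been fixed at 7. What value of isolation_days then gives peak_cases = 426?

isolation_days = 11

With testing held at 7:
Intervening on isolation_days fixes its value directly, overriding its dependence on testing.
Substituting into the R_eff equation gives R_eff = -9*isolation_days - 8.
This gives peak_cases = 36*isolation_days + 30.
Solve 36*isolation_days + 30 = 426: isolation_days = (426 - 30) / 36 = 11.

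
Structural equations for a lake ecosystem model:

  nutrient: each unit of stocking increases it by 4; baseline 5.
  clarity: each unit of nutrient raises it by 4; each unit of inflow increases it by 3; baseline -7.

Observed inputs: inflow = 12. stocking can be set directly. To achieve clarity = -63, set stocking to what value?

stocking = -7

Substituting into the clarity equation gives clarity = 16*stocking + 49.
Solve 16*stocking + 49 = -63: stocking = (-63 - 49) / 16 = -7.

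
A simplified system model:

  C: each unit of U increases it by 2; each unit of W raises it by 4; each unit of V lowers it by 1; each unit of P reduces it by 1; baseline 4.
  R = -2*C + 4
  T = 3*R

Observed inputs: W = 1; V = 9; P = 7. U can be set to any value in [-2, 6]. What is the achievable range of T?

-12 to 84

Substituting into the C equation gives C = 2*U - 8.
R becomes -4*U + 20.
T becomes -12*U + 60.
Linear in U, so extremes are at the endpoints: U = -2 gives T = 84; U = 6 gives T = -12.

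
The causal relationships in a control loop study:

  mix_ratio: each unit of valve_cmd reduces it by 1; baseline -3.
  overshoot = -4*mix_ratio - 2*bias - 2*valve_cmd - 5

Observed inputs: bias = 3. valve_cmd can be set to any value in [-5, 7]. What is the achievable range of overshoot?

Substituting into the overshoot equation gives overshoot = 2*valve_cmd + 1.
Linear in valve_cmd, so extremes are at the endpoints: valve_cmd = -5 gives overshoot = -9; valve_cmd = 7 gives overshoot = 15.

-9 to 15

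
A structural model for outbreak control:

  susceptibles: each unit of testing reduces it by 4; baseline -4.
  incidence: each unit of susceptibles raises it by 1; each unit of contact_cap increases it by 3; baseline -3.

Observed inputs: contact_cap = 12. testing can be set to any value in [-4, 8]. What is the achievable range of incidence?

Substituting into the incidence equation gives incidence = -4*testing + 29.
Linear in testing, so extremes are at the endpoints: testing = -4 gives incidence = 45; testing = 8 gives incidence = -3.

-3 to 45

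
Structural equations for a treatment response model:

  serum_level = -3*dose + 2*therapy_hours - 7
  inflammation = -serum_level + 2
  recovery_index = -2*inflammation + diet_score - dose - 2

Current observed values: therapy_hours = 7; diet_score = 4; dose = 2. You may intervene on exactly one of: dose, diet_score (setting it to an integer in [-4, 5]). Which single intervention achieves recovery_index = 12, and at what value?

set dose = 0

Intervening on dose: with other inputs at their observed values, recovery_index = -7*dose + 12. Solving for 12 gives dose = 0, within [-4, 5].
Intervening on diet_score: recovery_index = diet_score - 6. Reaching 12 requires diet_score = 18, outside [-4, 5].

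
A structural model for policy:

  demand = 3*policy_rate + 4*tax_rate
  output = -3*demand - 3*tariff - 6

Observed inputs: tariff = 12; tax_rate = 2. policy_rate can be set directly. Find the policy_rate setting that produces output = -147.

policy_rate = 9

Substituting into the demand equation gives demand = 3*policy_rate + 8.
So output = -9*policy_rate - 66.
Solve -9*policy_rate - 66 = -147: policy_rate = (-147 + 66) / -9 = 9.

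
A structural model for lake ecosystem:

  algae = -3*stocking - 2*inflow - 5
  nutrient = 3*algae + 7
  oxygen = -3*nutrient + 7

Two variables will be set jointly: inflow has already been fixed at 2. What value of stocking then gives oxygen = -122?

stocking = -7

With inflow held at 2:
Substituting into the algae equation gives algae = -3*stocking - 9.
Substituting into the nutrient equation gives nutrient = -9*stocking - 20.
Substituting into the oxygen equation gives oxygen = 27*stocking + 67.
Solve 27*stocking + 67 = -122: stocking = (-122 - 67) / 27 = -7.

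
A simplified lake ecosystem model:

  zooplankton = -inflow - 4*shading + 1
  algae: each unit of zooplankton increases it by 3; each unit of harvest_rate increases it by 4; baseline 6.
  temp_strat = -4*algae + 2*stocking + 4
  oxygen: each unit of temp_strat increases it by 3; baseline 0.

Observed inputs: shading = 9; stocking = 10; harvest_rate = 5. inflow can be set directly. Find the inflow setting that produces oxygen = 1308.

Substituting into the zooplankton equation gives zooplankton = -inflow - 35.
Substituting into the algae equation gives algae = -3*inflow - 79.
So temp_strat = 12*inflow + 340.
So oxygen = 36*inflow + 1020.
Solve 36*inflow + 1020 = 1308: inflow = (1308 - 1020) / 36 = 8.

inflow = 8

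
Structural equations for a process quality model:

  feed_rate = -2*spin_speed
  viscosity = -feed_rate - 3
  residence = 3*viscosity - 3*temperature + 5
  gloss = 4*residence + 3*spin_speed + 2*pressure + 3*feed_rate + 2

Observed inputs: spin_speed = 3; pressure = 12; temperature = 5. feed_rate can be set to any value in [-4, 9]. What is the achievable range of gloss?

-122 to -5

Intervening on feed_rate fixes its value directly, overriding its dependence on spin_speed.
Substituting into the residence equation gives residence = -3*feed_rate - 19.
Substituting into the gloss equation gives gloss = -9*feed_rate - 41.
Linear in feed_rate, so extremes are at the endpoints: feed_rate = -4 gives gloss = -5; feed_rate = 9 gives gloss = -122.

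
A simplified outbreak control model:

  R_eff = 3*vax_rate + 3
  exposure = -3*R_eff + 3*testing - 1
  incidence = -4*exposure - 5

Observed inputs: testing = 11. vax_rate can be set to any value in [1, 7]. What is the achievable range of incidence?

-61 to 155

Substituting into the exposure equation gives exposure = -9*vax_rate + 23.
This gives incidence = 36*vax_rate - 97.
Linear in vax_rate, so extremes are at the endpoints: vax_rate = 1 gives incidence = -61; vax_rate = 7 gives incidence = 155.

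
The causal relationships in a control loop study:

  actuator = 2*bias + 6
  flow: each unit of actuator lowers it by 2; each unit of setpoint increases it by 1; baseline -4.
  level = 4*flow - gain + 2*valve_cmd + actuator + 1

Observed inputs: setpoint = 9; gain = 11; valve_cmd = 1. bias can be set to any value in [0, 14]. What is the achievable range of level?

-226 to -30

Substituting into the flow equation gives flow = -4*bias - 7.
level becomes -14*bias - 30.
Linear in bias, so extremes are at the endpoints: bias = 0 gives level = -30; bias = 14 gives level = -226.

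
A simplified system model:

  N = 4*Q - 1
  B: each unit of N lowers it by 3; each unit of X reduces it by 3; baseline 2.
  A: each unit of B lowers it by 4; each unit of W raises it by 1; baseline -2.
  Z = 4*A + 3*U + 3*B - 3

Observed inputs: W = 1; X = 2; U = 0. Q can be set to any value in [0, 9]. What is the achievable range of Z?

Substituting into the B equation gives B = -12*Q - 1.
Substituting into the A equation gives A = 48*Q + 3.
Substituting into the Z equation gives Z = 156*Q + 6.
Linear in Q, so extremes are at the endpoints: Q = 0 gives Z = 6; Q = 9 gives Z = 1410.

6 to 1410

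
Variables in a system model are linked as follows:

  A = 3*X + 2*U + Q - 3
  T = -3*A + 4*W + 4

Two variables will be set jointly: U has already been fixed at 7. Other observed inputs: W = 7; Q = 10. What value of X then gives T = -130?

With U held at 7:
Substituting into the A equation gives A = 3*X + 21.
T becomes -9*X - 31.
Solve -9*X - 31 = -130: X = (-130 + 31) / -9 = 11.

X = 11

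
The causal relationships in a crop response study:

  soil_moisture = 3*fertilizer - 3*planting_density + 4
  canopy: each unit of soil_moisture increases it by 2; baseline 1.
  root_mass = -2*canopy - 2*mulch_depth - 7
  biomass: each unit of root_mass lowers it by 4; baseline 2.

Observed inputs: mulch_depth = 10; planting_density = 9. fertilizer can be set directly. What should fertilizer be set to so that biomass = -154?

Substituting into the soil_moisture equation gives soil_moisture = 3*fertilizer - 23.
Substituting into the canopy equation gives canopy = 6*fertilizer - 45.
So root_mass = -12*fertilizer + 63.
Substituting into the biomass equation gives biomass = 48*fertilizer - 250.
Solve 48*fertilizer - 250 = -154: fertilizer = (-154 + 250) / 48 = 2.

fertilizer = 2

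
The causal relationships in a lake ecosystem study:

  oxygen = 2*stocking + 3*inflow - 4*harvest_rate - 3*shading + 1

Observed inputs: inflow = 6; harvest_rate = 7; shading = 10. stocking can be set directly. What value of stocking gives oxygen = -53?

stocking = -7

Substituting into the oxygen equation gives oxygen = 2*stocking - 39.
Solve 2*stocking - 39 = -53: stocking = (-53 + 39) / 2 = -7.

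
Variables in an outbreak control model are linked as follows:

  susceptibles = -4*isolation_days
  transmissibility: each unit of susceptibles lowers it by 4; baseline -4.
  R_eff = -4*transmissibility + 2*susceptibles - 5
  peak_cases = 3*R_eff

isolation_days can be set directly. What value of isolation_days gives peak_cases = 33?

isolation_days = 0

Substituting into the transmissibility equation gives transmissibility = 16*isolation_days - 4.
Substituting into the R_eff equation gives R_eff = -72*isolation_days + 11.
Substituting into the peak_cases equation gives peak_cases = -216*isolation_days + 33.
Solve -216*isolation_days + 33 = 33: isolation_days = (33 - 33) / -216 = 0.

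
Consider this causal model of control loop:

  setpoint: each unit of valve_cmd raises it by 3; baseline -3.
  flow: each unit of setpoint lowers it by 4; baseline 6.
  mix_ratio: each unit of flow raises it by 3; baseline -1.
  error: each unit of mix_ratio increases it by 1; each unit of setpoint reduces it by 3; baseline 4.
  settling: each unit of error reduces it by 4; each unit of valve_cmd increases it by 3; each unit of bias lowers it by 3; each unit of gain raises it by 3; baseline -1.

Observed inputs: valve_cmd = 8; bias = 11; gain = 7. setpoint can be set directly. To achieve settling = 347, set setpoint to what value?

Intervening on setpoint fixes its value directly, overriding its dependence on valve_cmd.
Substituting into the mix_ratio equation gives mix_ratio = -12*setpoint + 17.
error becomes -15*setpoint + 21.
So settling = 60*setpoint - 73.
Solve 60*setpoint - 73 = 347: setpoint = (347 + 73) / 60 = 7.

setpoint = 7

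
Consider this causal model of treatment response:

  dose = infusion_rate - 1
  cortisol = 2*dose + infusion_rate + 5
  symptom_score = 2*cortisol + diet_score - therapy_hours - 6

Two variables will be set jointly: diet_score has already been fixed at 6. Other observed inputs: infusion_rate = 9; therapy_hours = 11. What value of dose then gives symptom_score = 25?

With diet_score held at 6:
Intervening on dose fixes its value directly, overriding its dependence on infusion_rate.
Substituting into the cortisol equation gives cortisol = 2*dose + 14.
This gives symptom_score = 4*dose + 17.
Solve 4*dose + 17 = 25: dose = (25 - 17) / 4 = 2.

dose = 2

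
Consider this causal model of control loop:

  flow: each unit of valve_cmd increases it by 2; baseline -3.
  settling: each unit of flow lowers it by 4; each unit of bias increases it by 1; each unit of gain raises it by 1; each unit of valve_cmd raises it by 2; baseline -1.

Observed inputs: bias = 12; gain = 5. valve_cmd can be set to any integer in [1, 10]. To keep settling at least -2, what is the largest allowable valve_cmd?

Substituting into the settling equation gives settling = -6*valve_cmd + 28.
Require -6*valve_cmd + 28 ≥ -2, so valve_cmd ≤ 5.
The largest integer in [1, 10] satisfying this is 5.

valve_cmd = 5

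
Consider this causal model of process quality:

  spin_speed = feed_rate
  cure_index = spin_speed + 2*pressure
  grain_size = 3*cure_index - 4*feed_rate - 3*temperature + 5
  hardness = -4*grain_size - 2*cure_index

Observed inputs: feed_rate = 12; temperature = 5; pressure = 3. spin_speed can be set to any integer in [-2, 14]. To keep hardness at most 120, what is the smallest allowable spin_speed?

spin_speed = 2

Intervening on spin_speed fixes its value directly, overriding its dependence on feed_rate.
Substituting into the cure_index equation gives cure_index = spin_speed + 6.
This gives grain_size = 3*spin_speed - 40.
This gives hardness = -14*spin_speed + 148.
Require -14*spin_speed + 148 ≤ 120, so spin_speed ≥ 2.
The smallest integer in [-2, 14] satisfying this is 2.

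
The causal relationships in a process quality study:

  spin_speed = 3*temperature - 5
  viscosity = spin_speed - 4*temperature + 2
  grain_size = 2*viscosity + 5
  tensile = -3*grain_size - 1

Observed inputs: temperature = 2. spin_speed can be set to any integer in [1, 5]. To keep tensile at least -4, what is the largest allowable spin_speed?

Intervening on spin_speed fixes its value directly, overriding its dependence on temperature.
Substituting into the viscosity equation gives viscosity = spin_speed - 6.
grain_size becomes 2*spin_speed - 7.
Substituting into the tensile equation gives tensile = -6*spin_speed + 20.
Require -6*spin_speed + 20 ≥ -4, so spin_speed ≤ 4.
The largest integer in [1, 5] satisfying this is 4.

spin_speed = 4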